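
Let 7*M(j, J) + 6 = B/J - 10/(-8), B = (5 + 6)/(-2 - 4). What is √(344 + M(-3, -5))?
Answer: √15142785/210 ≈ 18.530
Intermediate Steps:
B = -11/6 (B = 11/(-6) = 11*(-⅙) = -11/6 ≈ -1.8333)
M(j, J) = -19/28 - 11/(42*J) (M(j, J) = -6/7 + (-11/(6*J) - 10/(-8))/7 = -6/7 + (-11/(6*J) - 10*(-⅛))/7 = -6/7 + (-11/(6*J) + 5/4)/7 = -6/7 + (5/4 - 11/(6*J))/7 = -6/7 + (5/28 - 11/(42*J)) = -19/28 - 11/(42*J))
√(344 + M(-3, -5)) = √(344 + (1/84)*(-22 - 57*(-5))/(-5)) = √(344 + (1/84)*(-⅕)*(-22 + 285)) = √(344 + (1/84)*(-⅕)*263) = √(344 - 263/420) = √(144217/420) = √15142785/210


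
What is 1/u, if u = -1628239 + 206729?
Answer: -1/1421510 ≈ -7.0348e-7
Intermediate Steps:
u = -1421510
1/u = 1/(-1421510) = -1/1421510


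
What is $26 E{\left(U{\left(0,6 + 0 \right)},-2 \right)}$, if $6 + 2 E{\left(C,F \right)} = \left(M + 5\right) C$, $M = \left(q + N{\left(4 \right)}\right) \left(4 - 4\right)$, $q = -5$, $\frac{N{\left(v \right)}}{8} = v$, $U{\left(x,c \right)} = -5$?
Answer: $-403$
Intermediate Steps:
$N{\left(v \right)} = 8 v$
$M = 0$ ($M = \left(-5 + 8 \cdot 4\right) \left(4 - 4\right) = \left(-5 + 32\right) 0 = 27 \cdot 0 = 0$)
$E{\left(C,F \right)} = -3 + \frac{5 C}{2}$ ($E{\left(C,F \right)} = -3 + \frac{\left(0 + 5\right) C}{2} = -3 + \frac{5 C}{2}$)
$26 E{\left(U{\left(0,6 + 0 \right)},-2 \right)} = 26 \left(-3 + \frac{5}{2} \left(-5\right)\right) = 26 \left(-3 - \frac{25}{2}\right) = 26 \left(- \frac{31}{2}\right) = -403$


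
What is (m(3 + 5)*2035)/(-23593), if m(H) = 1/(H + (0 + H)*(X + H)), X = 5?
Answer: -2035/2642416 ≈ -0.00077013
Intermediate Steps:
m(H) = 1/(H + H*(5 + H)) (m(H) = 1/(H + (0 + H)*(5 + H)) = 1/(H + H*(5 + H)))
(m(3 + 5)*2035)/(-23593) = ((1/((3 + 5)*(6 + (3 + 5))))*2035)/(-23593) = ((1/(8*(6 + 8)))*2035)*(-1/23593) = (((⅛)/14)*2035)*(-1/23593) = (((⅛)*(1/14))*2035)*(-1/23593) = ((1/112)*2035)*(-1/23593) = (2035/112)*(-1/23593) = -2035/2642416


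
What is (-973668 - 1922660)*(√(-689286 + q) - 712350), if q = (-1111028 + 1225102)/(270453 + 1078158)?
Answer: 2063199250800 - 133231088*I*√592457411023962/1348611 ≈ 2.0632e+12 - 2.4046e+9*I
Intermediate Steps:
q = 114074/1348611 ≈ 0.084586
(-973668 - 1922660)*(√(-689286 + q) - 712350) = (-973668 - 1922660)*(√(-689286 + 114074/1348611) - 712350) = -2896328*(√(-929578567672/1348611) - 712350) = -2896328*(46*I*√592457411023962/1348611 - 712350) = -2896328*(-712350 + 46*I*√592457411023962/1348611) = 2063199250800 - 133231088*I*√592457411023962/1348611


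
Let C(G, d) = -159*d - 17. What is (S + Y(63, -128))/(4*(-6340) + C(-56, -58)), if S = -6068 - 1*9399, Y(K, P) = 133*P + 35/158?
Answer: 1711181/850830 ≈ 2.0112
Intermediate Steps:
C(G, d) = -17 - 159*d
Y(K, P) = 35/158 + 133*P (Y(K, P) = 133*P + 35*(1/158) = 133*P + 35/158 = 35/158 + 133*P)
S = -15467 (S = -6068 - 9399 = -15467)
(S + Y(63, -128))/(4*(-6340) + C(-56, -58)) = (-15467 + (35/158 + 133*(-128)))/(4*(-6340) + (-17 - 159*(-58))) = (-15467 + (35/158 - 17024))/(-25360 + (-17 + 9222)) = (-15467 - 2689757/158)/(-25360 + 9205) = -5133543/158/(-16155) = -5133543/158*(-1/16155) = 1711181/850830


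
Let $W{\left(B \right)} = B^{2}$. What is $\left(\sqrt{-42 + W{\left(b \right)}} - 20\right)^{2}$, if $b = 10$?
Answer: $\left(20 - \sqrt{58}\right)^{2} \approx 153.37$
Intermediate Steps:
$\left(\sqrt{-42 + W{\left(b \right)}} - 20\right)^{2} = \left(\sqrt{-42 + 10^{2}} - 20\right)^{2} = \left(\sqrt{-42 + 100} - 20\right)^{2} = \left(\sqrt{58} - 20\right)^{2} = \left(-20 + \sqrt{58}\right)^{2}$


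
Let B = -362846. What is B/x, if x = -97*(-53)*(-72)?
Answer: 181423/185076 ≈ 0.98026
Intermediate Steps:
x = -370152 (x = 5141*(-72) = -370152)
B/x = -362846/(-370152) = -362846*(-1/370152) = 181423/185076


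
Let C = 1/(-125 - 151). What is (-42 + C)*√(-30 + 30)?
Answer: 0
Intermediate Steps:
C = -1/276 (C = 1/(-276) = -1/276 ≈ -0.0036232)
(-42 + C)*√(-30 + 30) = (-42 - 1/276)*√(-30 + 30) = -11593*√0/276 = -11593/276*0 = 0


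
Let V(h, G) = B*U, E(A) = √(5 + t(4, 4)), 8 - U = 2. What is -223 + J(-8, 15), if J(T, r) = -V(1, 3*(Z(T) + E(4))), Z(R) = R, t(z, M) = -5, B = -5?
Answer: -193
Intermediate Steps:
U = 6 (U = 8 - 1*2 = 8 - 2 = 6)
E(A) = 0 (E(A) = √(5 - 5) = √0 = 0)
V(h, G) = -30 (V(h, G) = -5*6 = -30)
J(T, r) = 30 (J(T, r) = -1*(-30) = 30)
-223 + J(-8, 15) = -223 + 30 = -193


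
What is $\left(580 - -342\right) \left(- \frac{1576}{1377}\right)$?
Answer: $- \frac{1453072}{1377} \approx -1055.2$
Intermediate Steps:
$\left(580 - -342\right) \left(- \frac{1576}{1377}\right) = \left(580 + 342\right) \left(\left(-1576\right) \frac{1}{1377}\right) = 922 \left(- \frac{1576}{1377}\right) = - \frac{1453072}{1377}$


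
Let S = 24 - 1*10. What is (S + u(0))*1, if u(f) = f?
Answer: 14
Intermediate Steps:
S = 14 (S = 24 - 10 = 14)
(S + u(0))*1 = (14 + 0)*1 = 14*1 = 14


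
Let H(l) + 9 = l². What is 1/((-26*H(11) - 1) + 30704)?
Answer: 1/27791 ≈ 3.5983e-5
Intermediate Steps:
H(l) = -9 + l²
1/((-26*H(11) - 1) + 30704) = 1/((-26*(-9 + 11²) - 1) + 30704) = 1/((-26*(-9 + 121) - 1) + 30704) = 1/((-26*112 - 1) + 30704) = 1/((-2912 - 1) + 30704) = 1/(-2913 + 30704) = 1/27791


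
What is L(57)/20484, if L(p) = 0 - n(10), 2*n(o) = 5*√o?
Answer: -5*√10/40968 ≈ -0.00038594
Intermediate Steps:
n(o) = 5*√o/2 (n(o) = (5*√o)/2 = 5*√o/2)
L(p) = -5*√10/2 (L(p) = 0 - 5*√10/2 = -5*√10/2)
L(57)/20484 = -5*√10/2/20484 = -5*√10/2*(1/20484) = -5*√10/40968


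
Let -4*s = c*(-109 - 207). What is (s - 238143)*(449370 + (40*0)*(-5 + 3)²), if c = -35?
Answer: -108256827960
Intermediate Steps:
s = -2765 (s = -(-35)*(-109 - 207)/4 = -(-35)*(-316)/4 = -¼*11060 = -2765)
(s - 238143)*(449370 + (40*0)*(-5 + 3)²) = (-2765 - 238143)*(449370 + (40*0)*(-5 + 3)²) = -240908*(449370 + 0*(-2)²) = -240908*(449370 + 0*4) = -240908*(449370 + 0) = -240908*449370 = -108256827960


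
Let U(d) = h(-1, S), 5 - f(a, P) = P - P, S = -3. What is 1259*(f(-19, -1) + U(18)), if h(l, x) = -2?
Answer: 3777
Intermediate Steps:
f(a, P) = 5 (f(a, P) = 5 - (P - P) = 5 - 1*0 = 5 + 0 = 5)
U(d) = -2
1259*(f(-19, -1) + U(18)) = 1259*(5 - 2) = 1259*3 = 3777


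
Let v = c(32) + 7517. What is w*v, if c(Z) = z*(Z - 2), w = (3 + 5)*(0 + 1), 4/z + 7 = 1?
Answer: 59976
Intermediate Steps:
z = -⅔ (z = 4/(-7 + 1) = 4/(-6) = 4*(-⅙) = -⅔ ≈ -0.66667)
w = 8 (w = 8*1 = 8)
c(Z) = 4/3 - 2*Z/3 (c(Z) = -2*(Z - 2)/3 = -2*(-2 + Z)/3 = 4/3 - 2*Z/3)
v = 7497 (v = (4/3 - ⅔*32) + 7517 = (4/3 - 64/3) + 7517 = -20 + 7517 = 7497)
w*v = 8*7497 = 59976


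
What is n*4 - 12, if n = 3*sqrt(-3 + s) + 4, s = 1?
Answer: 4 + 12*I*sqrt(2) ≈ 4.0 + 16.971*I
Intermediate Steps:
n = 4 + 3*I*sqrt(2) (n = 3*sqrt(-3 + 1) + 4 = 3*sqrt(-2) + 4 = 3*(I*sqrt(2)) + 4 = 3*I*sqrt(2) + 4 = 4 + 3*I*sqrt(2) ≈ 4.0 + 4.2426*I)
n*4 - 12 = (4 + 3*I*sqrt(2))*4 - 12 = (16 + 12*I*sqrt(2)) - 12 = 4 + 12*I*sqrt(2)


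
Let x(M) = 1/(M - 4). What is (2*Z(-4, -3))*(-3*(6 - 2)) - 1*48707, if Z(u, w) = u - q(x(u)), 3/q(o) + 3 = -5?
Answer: -48620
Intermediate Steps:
x(M) = 1/(-4 + M)
q(o) = -3/8 (q(o) = 3/(-3 - 5) = 3/(-8) = 3*(-⅛) = -3/8)
Z(u, w) = 3/8 + u (Z(u, w) = u - 1*(-3/8) = u + 3/8 = 3/8 + u)
(2*Z(-4, -3))*(-3*(6 - 2)) - 1*48707 = (2*(3/8 - 4))*(-3*(6 - 2)) - 1*48707 = (2*(-29/8))*(-3*4) - 48707 = -29/4*(-12) - 48707 = 87 - 48707 = -48620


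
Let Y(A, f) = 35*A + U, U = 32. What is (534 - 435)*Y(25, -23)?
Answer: 89793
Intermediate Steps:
Y(A, f) = 32 + 35*A (Y(A, f) = 35*A + 32 = 32 + 35*A)
(534 - 435)*Y(25, -23) = (534 - 435)*(32 + 35*25) = 99*(32 + 875) = 99*907 = 89793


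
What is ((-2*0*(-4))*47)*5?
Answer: 0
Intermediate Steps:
((-2*0*(-4))*47)*5 = ((0*(-4))*47)*5 = (0*47)*5 = 0*5 = 0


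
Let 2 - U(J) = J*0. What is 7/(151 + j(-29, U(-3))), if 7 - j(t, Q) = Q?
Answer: 7/156 ≈ 0.044872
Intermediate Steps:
U(J) = 2 (U(J) = 2 - J*0 = 2 - 1*0 = 2 + 0 = 2)
j(t, Q) = 7 - Q
7/(151 + j(-29, U(-3))) = 7/(151 + (7 - 1*2)) = 7/(151 + (7 - 2)) = 7/(151 + 5) = 7/156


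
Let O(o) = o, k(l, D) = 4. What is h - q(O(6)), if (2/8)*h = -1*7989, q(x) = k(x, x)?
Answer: -31960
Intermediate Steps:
q(x) = 4
h = -31956 (h = 4*(-1*7989) = 4*(-7989) = -31956)
h - q(O(6)) = -31956 - 1*4 = -31956 - 4 = -31960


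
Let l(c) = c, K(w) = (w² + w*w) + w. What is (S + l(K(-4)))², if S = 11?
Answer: 1521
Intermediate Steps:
K(w) = w + 2*w² (K(w) = (w² + w²) + w = 2*w² + w = w + 2*w²)
(S + l(K(-4)))² = (11 - 4*(1 + 2*(-4)))² = (11 - 4*(1 - 8))² = (11 - 4*(-7))² = (11 + 28)² = 39² = 1521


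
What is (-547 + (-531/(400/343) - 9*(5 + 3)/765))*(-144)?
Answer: 61348509/425 ≈ 1.4435e+5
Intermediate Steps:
(-547 + (-531/(400/343) - 9*(5 + 3)/765))*(-144) = (-547 + (-531/(400*(1/343)) - 9*8*(1/765)))*(-144) = (-547 + (-531/400/343 - 72*1/765))*(-144) = (-547 + (-531*343/400 - 8/85))*(-144) = (-547 + (-182133/400 - 8/85))*(-144) = (-547 - 3096901/6800)*(-144) = -6816501/6800*(-144) = 61348509/425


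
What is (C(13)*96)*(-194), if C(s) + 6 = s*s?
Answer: -3035712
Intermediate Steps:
C(s) = -6 + s² (C(s) = -6 + s*s = -6 + s²)
(C(13)*96)*(-194) = ((-6 + 13²)*96)*(-194) = ((-6 + 169)*96)*(-194) = (163*96)*(-194) = 15648*(-194) = -3035712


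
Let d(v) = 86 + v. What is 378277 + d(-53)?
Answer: 378310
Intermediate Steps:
378277 + d(-53) = 378277 + (86 - 53) = 378277 + 33 = 378310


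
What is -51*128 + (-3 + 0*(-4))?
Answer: -6531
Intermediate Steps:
-51*128 + (-3 + 0*(-4)) = -6528 + (-3 + 0) = -6528 - 3 = -6531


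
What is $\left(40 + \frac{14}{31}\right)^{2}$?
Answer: $\frac{1572516}{961} \approx 1636.3$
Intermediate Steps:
$\left(40 + \frac{14}{31}\right)^{2} = \left(\frac{1254}{31}\right)^{2} = \frac{1572516}{961}$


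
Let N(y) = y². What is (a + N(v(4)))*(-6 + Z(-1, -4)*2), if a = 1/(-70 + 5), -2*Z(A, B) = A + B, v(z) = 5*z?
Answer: -25999/65 ≈ -399.98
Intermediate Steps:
Z(A, B) = -A/2 - B/2 (Z(A, B) = -(A + B)/2 = -A/2 - B/2)
a = -1/65 (a = 1/(-65) = -1/65 ≈ -0.015385)
(a + N(v(4)))*(-6 + Z(-1, -4)*2) = (-1/65 + (5*4)²)*(-6 + (-½*(-1) - ½*(-4))*2) = (-1/65 + 20²)*(-6 + (½ + 2)*2) = (-1/65 + 400)*(-6 + (5/2)*2) = 25999*(-6 + 5)/65 = (25999/65)*(-1) = -25999/65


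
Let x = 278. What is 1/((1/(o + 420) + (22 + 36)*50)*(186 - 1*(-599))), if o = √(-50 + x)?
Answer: 102179844/232612606092157 + 2*√57/1163063030460785 ≈ 4.3927e-7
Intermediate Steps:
o = 2*√57 (o = √(-50 + 278) = √228 = 2*√57 ≈ 15.100)
1/((1/(o + 420) + (22 + 36)*50)*(186 - 1*(-599))) = 1/((1/(2*√57 + 420) + (22 + 36)*50)*(186 - 1*(-599))) = 1/((1/(420 + 2*√57) + 58*50)*(186 + 599)) = 1/((1/(420 + 2*√57) + 2900)*785) = (1/785)/(2900 + 1/(420 + 2*√57)) = 1/(785*(2900 + 1/(420 + 2*√57)))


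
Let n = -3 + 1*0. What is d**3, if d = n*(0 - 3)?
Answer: 729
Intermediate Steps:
n = -3 (n = -3 + 0 = -3)
d = 9 (d = -3*(0 - 3) = -3*(-3) = 9)
d**3 = 9**3 = 729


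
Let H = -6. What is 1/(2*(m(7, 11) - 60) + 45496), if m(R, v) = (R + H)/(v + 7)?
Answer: 9/408385 ≈ 2.2038e-5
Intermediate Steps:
m(R, v) = (-6 + R)/(7 + v) (m(R, v) = (R - 6)/(v + 7) = (-6 + R)/(7 + v))
1/(2*(m(7, 11) - 60) + 45496) = 1/(2*((-6 + 7)/(7 + 11) - 60) + 45496) = 1/(2*(1/18 - 60) + 45496) = 1/(2*(-1079/18) + 45496) = 1/(-1079/9 + 45496) = 1/(408385/9) = 9/408385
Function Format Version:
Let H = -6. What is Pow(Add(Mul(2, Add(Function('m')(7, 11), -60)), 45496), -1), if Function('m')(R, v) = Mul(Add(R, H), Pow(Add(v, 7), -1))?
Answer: Rational(9, 408385) ≈ 2.2038e-5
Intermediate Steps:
Function('m')(R, v) = Mul(Pow(Add(7, v), -1), Add(-6, R)) (Function('m')(R, v) = Mul(Add(R, -6), Pow(Add(v, 7), -1)) = Mul(Add(-6, R), Pow(Add(7, v), -1)) = Mul(Pow(Add(7, v), -1), Add(-6, R)))
Pow(Add(Mul(2, Add(Function('m')(7, 11), -60)), 45496), -1) = Pow(Add(Mul(2, Add(Mul(Pow(Add(7, 11), -1), Add(-6, 7)), -60)), 45496), -1) = Pow(Add(Mul(2, Add(Mul(Pow(18, -1), 1), -60)), 45496), -1) = Pow(Add(Mul(2, Add(Mul(Rational(1, 18), 1), -60)), 45496), -1) = Pow(Add(Mul(2, Add(Rational(1, 18), -60)), 45496), -1) = Pow(Add(Mul(2, Rational(-1079, 18)), 45496), -1) = Pow(Add(Rational(-1079, 9), 45496), -1) = Pow(Rational(408385, 9), -1) = Rational(9, 408385)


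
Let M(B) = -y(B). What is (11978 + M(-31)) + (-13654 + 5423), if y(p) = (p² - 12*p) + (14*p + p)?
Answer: 2879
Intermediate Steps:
y(p) = p² + 3*p (y(p) = (p² - 12*p) + 15*p = p² + 3*p)
M(B) = -B*(3 + B)
(11978 + M(-31)) + (-13654 + 5423) = (11978 - 1*(-31)*(3 - 31)) + (-13654 + 5423) = (11978 - 1*(-31)*(-28)) - 8231 = (11978 - 868) - 8231 = 11110 - 8231 = 2879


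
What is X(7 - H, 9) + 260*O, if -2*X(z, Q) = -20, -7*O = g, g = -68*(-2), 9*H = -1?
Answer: -35290/7 ≈ -5041.4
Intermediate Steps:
H = -⅑ (H = (⅑)*(-1) = -⅑ ≈ -0.11111)
g = 136
O = -136/7 (O = -⅐*136 = -136/7 ≈ -19.429)
X(z, Q) = 10 (X(z, Q) = -½*(-20) = 10)
X(7 - H, 9) + 260*O = 10 + 260*(-136/7) = 10 - 35360/7 = -35290/7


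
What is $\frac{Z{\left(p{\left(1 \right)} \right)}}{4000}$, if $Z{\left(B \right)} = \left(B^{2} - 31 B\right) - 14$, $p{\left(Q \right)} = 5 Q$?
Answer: $- \frac{9}{250} \approx -0.036$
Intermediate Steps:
$Z{\left(B \right)} = -14 + B^{2} - 31 B$
$\frac{Z{\left(p{\left(1 \right)} \right)}}{4000} = \frac{-14 + \left(5 \cdot 1\right)^{2} - 31 \cdot 5 \cdot 1}{4000} = \left(-14 + 5^{2} - 155\right) \frac{1}{4000} = \left(-14 + 25 - 155\right) \frac{1}{4000} = \left(-144\right) \frac{1}{4000} = - \frac{9}{250}$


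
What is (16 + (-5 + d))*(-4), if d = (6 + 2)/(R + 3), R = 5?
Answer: -48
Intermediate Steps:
d = 1 (d = (6 + 2)/(5 + 3) = 8/8 = 8*(⅛) = 1)
(16 + (-5 + d))*(-4) = (16 + (-5 + 1))*(-4) = (16 - 4)*(-4) = 12*(-4) = -48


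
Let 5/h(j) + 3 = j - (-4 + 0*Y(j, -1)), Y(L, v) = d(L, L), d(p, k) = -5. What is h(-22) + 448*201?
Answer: 1891003/21 ≈ 90048.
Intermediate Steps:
Y(L, v) = -5
h(j) = 5/(1 + j) (h(j) = 5/(-3 + (j - (-4 + 0*(-5)))) = 5/(-3 + (j - (-4 + 0))) = 5/(-3 + (j - 1*(-4))) = 5/(-3 + (j + 4)) = 5/(-3 + (4 + j)) = 5/(1 + j))
h(-22) + 448*201 = 5/(1 - 22) + 448*201 = 5/(-21) + 90048 = 5*(-1/21) + 90048 = -5/21 + 90048 = 1891003/21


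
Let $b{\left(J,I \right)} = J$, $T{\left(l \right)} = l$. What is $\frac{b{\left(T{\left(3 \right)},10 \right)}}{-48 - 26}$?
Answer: $- \frac{3}{74} \approx -0.040541$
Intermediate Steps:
$\frac{b{\left(T{\left(3 \right)},10 \right)}}{-48 - 26} = \frac{3}{-48 - 26} = \frac{3}{-74} = 3 \left(- \frac{1}{74}\right) = - \frac{3}{74}$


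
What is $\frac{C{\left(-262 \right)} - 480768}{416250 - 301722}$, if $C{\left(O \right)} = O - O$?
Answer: $- \frac{5008}{1193} \approx -4.1978$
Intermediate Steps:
$C{\left(O \right)} = 0$
$\frac{C{\left(-262 \right)} - 480768}{416250 - 301722} = \frac{0 - 480768}{416250 - 301722} = - \frac{480768}{114528} = \left(-480768\right) \frac{1}{114528} = - \frac{5008}{1193}$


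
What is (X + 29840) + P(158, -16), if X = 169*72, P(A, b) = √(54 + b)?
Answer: 42008 + √38 ≈ 42014.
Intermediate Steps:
X = 12168
(X + 29840) + P(158, -16) = (12168 + 29840) + √(54 - 16) = 42008 + √38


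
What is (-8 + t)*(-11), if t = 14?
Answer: -66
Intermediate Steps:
(-8 + t)*(-11) = (-8 + 14)*(-11) = 6*(-11) = -66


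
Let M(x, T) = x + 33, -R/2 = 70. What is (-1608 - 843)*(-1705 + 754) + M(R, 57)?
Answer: 2330794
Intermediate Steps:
R = -140 (R = -2*70 = -140)
M(x, T) = 33 + x
(-1608 - 843)*(-1705 + 754) + M(R, 57) = (-1608 - 843)*(-1705 + 754) + (33 - 140) = -2451*(-951) - 107 = 2330901 - 107 = 2330794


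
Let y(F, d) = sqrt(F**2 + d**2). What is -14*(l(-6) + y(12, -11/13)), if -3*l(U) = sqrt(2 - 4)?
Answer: -14*sqrt(24457)/13 + 14*I*sqrt(2)/3 ≈ -168.42 + 6.5997*I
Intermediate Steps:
l(U) = -I*sqrt(2)/3 (l(U) = -sqrt(2 - 4)/3 = -I*sqrt(2)/3)
-14*(l(-6) + y(12, -11/13)) = -14*(-I*sqrt(2)/3 + sqrt(12**2 + (-11/13)**2)) = -14*(-I*sqrt(2)/3 + sqrt(144 + (-11*1/13)**2)) = -14*(-I*sqrt(2)/3 + sqrt(144 + (-11/13)**2)) = -14*(-I*sqrt(2)/3 + sqrt(144 + 121/169)) = -14*(-I*sqrt(2)/3 + sqrt(24457/169)) = -14*(-I*sqrt(2)/3 + sqrt(24457)/13) = -14*(sqrt(24457)/13 - I*sqrt(2)/3) = -14*sqrt(24457)/13 + 14*I*sqrt(2)/3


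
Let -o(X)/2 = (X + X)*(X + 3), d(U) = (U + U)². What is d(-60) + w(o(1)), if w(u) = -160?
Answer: 14240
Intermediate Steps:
d(U) = 4*U² (d(U) = (2*U)² = 4*U²)
o(X) = -4*X*(3 + X) (o(X) = -2*(X + X)*(X + 3) = -2*2*X*(3 + X) = -4*X*(3 + X))
d(-60) + w(o(1)) = 4*(-60)² - 160 = 4*3600 - 160 = 14400 - 160 = 14240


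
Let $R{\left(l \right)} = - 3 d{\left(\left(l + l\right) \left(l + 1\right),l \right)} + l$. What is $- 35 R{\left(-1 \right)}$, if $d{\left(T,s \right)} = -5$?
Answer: $-490$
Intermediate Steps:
$R{\left(l \right)} = 15 + l$ ($R{\left(l \right)} = \left(-3\right) \left(-5\right) + l = 15 + l$)
$- 35 R{\left(-1 \right)} = - 35 \left(15 - 1\right) = \left(-35\right) 14 = -490$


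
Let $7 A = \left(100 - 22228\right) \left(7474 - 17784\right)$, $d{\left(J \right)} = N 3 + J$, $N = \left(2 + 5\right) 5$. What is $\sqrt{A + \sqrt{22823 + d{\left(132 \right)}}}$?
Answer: $\frac{\sqrt{1596977760 + 98 \sqrt{5765}}}{7} \approx 5708.9$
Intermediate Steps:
$N = 35$ ($N = 7 \cdot 5 = 35$)
$d{\left(J \right)} = 105 + J$ ($d{\left(J \right)} = 35 \cdot 3 + J = 105 + J$)
$A = \frac{228139680}{7}$ ($A = \frac{\left(100 - 22228\right) \left(7474 - 17784\right)}{7} = \frac{\left(-22128\right) \left(-10310\right)}{7} = \frac{1}{7} \cdot 228139680 = \frac{228139680}{7} \approx 3.2591 \cdot 10^{7}$)
$\sqrt{A + \sqrt{22823 + d{\left(132 \right)}}} = \sqrt{\frac{228139680}{7} + \sqrt{22823 + \left(105 + 132\right)}} = \sqrt{\frac{228139680}{7} + \sqrt{22823 + 237}} = \sqrt{\frac{228139680}{7} + \sqrt{23060}} = \sqrt{\frac{228139680}{7} + 2 \sqrt{5765}}$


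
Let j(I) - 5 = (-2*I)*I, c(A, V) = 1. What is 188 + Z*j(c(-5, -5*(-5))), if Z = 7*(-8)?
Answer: 20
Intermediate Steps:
Z = -56
j(I) = 5 - 2*I**2 (j(I) = 5 + (-2*I)*I = 5 - 2*I**2)
188 + Z*j(c(-5, -5*(-5))) = 188 - 56*(5 - 2*1**2) = 188 - 56*(5 - 2*1) = 188 - 56*(5 - 2) = 188 - 56*3 = 188 - 168 = 20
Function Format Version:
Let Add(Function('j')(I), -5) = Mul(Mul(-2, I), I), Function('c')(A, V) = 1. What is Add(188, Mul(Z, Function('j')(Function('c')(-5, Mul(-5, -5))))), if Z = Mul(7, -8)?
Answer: 20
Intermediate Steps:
Z = -56
Function('j')(I) = Add(5, Mul(-2, Pow(I, 2))) (Function('j')(I) = Add(5, Mul(Mul(-2, I), I)) = Add(5, Mul(-2, Pow(I, 2))))
Add(188, Mul(Z, Function('j')(Function('c')(-5, Mul(-5, -5))))) = Add(188, Mul(-56, Add(5, Mul(-2, Pow(1, 2))))) = Add(188, Mul(-56, Add(5, Mul(-2, 1)))) = Add(188, Mul(-56, Add(5, -2))) = Add(188, Mul(-56, 3)) = Add(188, -168) = 20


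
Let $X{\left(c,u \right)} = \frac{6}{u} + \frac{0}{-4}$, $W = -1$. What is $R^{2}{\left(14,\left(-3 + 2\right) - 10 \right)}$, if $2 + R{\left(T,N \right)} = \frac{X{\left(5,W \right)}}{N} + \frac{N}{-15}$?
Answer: $\frac{14161}{27225} \approx 0.52015$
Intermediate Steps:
$X{\left(c,u \right)} = \frac{6}{u}$ ($X{\left(c,u \right)} = \frac{6}{u} + 0 \left(- \frac{1}{4}\right) = \frac{6}{u} + 0 = \frac{6}{u}$)
$R{\left(T,N \right)} = -2 - \frac{6}{N} - \frac{N}{15}$ ($R{\left(T,N \right)} = -2 + \left(\frac{6 \frac{1}{-1}}{N} + \frac{N}{-15}\right) = -2 + \left(\frac{6 \left(-1\right)}{N} + N \left(- \frac{1}{15}\right)\right) = -2 - \left(\frac{6}{N} + \frac{N}{15}\right) = -2 - \frac{6}{N} - \frac{N}{15}$)
$R^{2}{\left(14,\left(-3 + 2\right) - 10 \right)} = \left(-2 - \frac{6}{\left(-3 + 2\right) - 10} - \frac{\left(-3 + 2\right) - 10}{15}\right)^{2} = \left(-2 - \frac{6}{-1 - 10} - \frac{-1 - 10}{15}\right)^{2} = \left(-2 - \frac{6}{-11} - - \frac{11}{15}\right)^{2} = \left(-2 - - \frac{6}{11} + \frac{11}{15}\right)^{2} = \left(-2 + \frac{6}{11} + \frac{11}{15}\right)^{2} = \left(- \frac{119}{165}\right)^{2} = \frac{14161}{27225}$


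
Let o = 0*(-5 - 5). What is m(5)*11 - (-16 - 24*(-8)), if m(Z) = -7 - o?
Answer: -253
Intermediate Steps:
o = 0 (o = 0*(-10) = 0)
m(Z) = -7 (m(Z) = -7 - 1*0 = -7 + 0 = -7)
m(5)*11 - (-16 - 24*(-8)) = -7*11 - (-16 - 24*(-8)) = -77 - (-16 + 192) = -77 - 1*176 = -77 - 176 = -253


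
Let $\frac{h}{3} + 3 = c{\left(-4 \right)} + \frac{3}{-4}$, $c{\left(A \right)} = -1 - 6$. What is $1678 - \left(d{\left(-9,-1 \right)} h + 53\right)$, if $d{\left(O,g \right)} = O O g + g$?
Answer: $- \frac{2039}{2} \approx -1019.5$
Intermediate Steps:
$c{\left(A \right)} = -7$ ($c{\left(A \right)} = -1 - 6 = -7$)
$d{\left(O,g \right)} = g + g O^{2}$ ($d{\left(O,g \right)} = O^{2} g + g = g O^{2} + g = g + g O^{2}$)
$h = - \frac{129}{4}$ ($h = -9 + 3 \left(-7 + \frac{3}{-4}\right) = -9 + 3 \left(-7 + 3 \left(- \frac{1}{4}\right)\right) = -9 + 3 \left(-7 - \frac{3}{4}\right) = -9 + 3 \left(- \frac{31}{4}\right) = -9 - \frac{93}{4} = - \frac{129}{4} \approx -32.25$)
$1678 - \left(d{\left(-9,-1 \right)} h + 53\right) = 1678 - \left(- (1 + \left(-9\right)^{2}) \left(- \frac{129}{4}\right) + 53\right) = 1678 - \left(- (1 + 81) \left(- \frac{129}{4}\right) + 53\right) = 1678 - \left(\left(-1\right) 82 \left(- \frac{129}{4}\right) + 53\right) = 1678 - \left(\left(-82\right) \left(- \frac{129}{4}\right) + 53\right) = 1678 - \left(\frac{5289}{2} + 53\right) = 1678 - \frac{5395}{2} = - \frac{2039}{2}$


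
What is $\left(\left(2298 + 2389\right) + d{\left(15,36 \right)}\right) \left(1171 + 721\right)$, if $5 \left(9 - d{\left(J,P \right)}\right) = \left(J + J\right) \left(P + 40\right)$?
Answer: $8022080$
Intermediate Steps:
$d{\left(J,P \right)} = 9 - \frac{2 J \left(40 + P\right)}{5}$ ($d{\left(J,P \right)} = 9 - \frac{\left(J + J\right) \left(P + 40\right)}{5} = 9 - \frac{2 J \left(40 + P\right)}{5}$)
$\left(\left(2298 + 2389\right) + d{\left(15,36 \right)}\right) \left(1171 + 721\right) = \left(\left(2298 + 2389\right) - \left(231 + 216\right)\right) \left(1171 + 721\right) = \left(4687 - 447\right) 1892 = 4240 \cdot 1892 = 8022080$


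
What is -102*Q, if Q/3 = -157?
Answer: 48042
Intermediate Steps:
Q = -471 (Q = 3*(-157) = -471)
-102*Q = -102*(-471) = 48042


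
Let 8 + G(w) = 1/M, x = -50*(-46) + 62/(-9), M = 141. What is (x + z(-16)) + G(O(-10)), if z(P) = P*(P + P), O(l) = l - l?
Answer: 1183181/423 ≈ 2797.1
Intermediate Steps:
x = 20638/9 (x = 2300 + 62*(-1/9) = 2300 - 62/9 = 20638/9 ≈ 2293.1)
O(l) = 0
G(w) = -1127/141 (G(w) = -8 + 1/141 = -1127/141)
z(P) = 2*P**2 (z(P) = P*(2*P) = 2*P**2)
(x + z(-16)) + G(O(-10)) = (20638/9 + 2*(-16)**2) - 1127/141 = (20638/9 + 2*256) - 1127/141 = (20638/9 + 512) - 1127/141 = 25246/9 - 1127/141 = 1183181/423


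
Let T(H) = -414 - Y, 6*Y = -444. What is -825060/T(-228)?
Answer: 41253/17 ≈ 2426.6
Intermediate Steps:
Y = -74 (Y = (⅙)*(-444) = -74)
T(H) = -340 (T(H) = -414 - 1*(-74) = -414 + 74 = -340)
-825060/T(-228) = -825060/(-340) = -825060*(-1/340) = 41253/17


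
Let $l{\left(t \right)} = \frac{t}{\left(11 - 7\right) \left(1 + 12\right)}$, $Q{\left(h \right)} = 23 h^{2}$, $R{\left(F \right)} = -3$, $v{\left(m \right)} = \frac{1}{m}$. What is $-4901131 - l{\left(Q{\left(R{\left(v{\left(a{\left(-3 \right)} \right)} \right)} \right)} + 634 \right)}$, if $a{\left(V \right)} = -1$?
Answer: $- \frac{254859653}{52} \approx -4.9011 \cdot 10^{6}$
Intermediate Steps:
$l{\left(t \right)} = \frac{t}{52}$ ($l{\left(t \right)} = \frac{t}{\left(11 - 7\right) 13} = \frac{t}{4 \cdot 13} = \frac{t}{52}$)
$-4901131 - l{\left(Q{\left(R{\left(v{\left(a{\left(-3 \right)} \right)} \right)} \right)} + 634 \right)} = -4901131 - \frac{23 \left(-3\right)^{2} + 634}{52} = -4901131 - \frac{23 \cdot 9 + 634}{52} = -4901131 - \frac{207 + 634}{52} = -4901131 - \frac{1}{52} \cdot 841 = -4901131 - \frac{841}{52} = - \frac{254859653}{52}$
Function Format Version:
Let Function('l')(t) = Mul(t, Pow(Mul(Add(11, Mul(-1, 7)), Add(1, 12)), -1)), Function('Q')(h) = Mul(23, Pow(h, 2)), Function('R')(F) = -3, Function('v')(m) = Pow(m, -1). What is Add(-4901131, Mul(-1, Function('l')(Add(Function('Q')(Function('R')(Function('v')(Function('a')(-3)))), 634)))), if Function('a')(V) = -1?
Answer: Rational(-254859653, 52) ≈ -4.9011e+6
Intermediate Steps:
Function('l')(t) = Mul(Rational(1, 52), t) (Function('l')(t) = Mul(t, Pow(Mul(Add(11, -7), 13), -1)) = Mul(t, Pow(Mul(4, 13), -1)) = Mul(t, Pow(52, -1)) = Mul(t, Rational(1, 52)) = Mul(Rational(1, 52), t))
Add(-4901131, Mul(-1, Function('l')(Add(Function('Q')(Function('R')(Function('v')(Function('a')(-3)))), 634)))) = Add(-4901131, Mul(-1, Mul(Rational(1, 52), Add(Mul(23, Pow(-3, 2)), 634)))) = Add(-4901131, Mul(-1, Mul(Rational(1, 52), Add(Mul(23, 9), 634)))) = Add(-4901131, Mul(-1, Mul(Rational(1, 52), Add(207, 634)))) = Add(-4901131, Mul(-1, Mul(Rational(1, 52), 841))) = Add(-4901131, Mul(-1, Rational(841, 52))) = Add(-4901131, Rational(-841, 52)) = Rational(-254859653, 52)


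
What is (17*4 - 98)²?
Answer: 900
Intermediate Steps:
(17*4 - 98)² = (68 - 98)² = (-30)² = 900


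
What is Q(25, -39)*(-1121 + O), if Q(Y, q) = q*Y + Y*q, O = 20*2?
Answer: 2107950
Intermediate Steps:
O = 40
Q(Y, q) = 2*Y*q (Q(Y, q) = Y*q + Y*q = 2*Y*q)
Q(25, -39)*(-1121 + O) = (2*25*(-39))*(-1121 + 40) = -1950*(-1081) = 2107950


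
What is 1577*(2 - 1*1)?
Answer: 1577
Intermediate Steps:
1577*(2 - 1*1) = 1577*(2 - 1) = 1577*1 = 1577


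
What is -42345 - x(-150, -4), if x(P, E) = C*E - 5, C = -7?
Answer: -42368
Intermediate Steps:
x(P, E) = -5 - 7*E (x(P, E) = -7*E - 5 = -5 - 7*E)
-42345 - x(-150, -4) = -42345 - (-5 - 7*(-4)) = -42345 - (-5 + 28) = -42345 - 1*23 = -42345 - 23 = -42368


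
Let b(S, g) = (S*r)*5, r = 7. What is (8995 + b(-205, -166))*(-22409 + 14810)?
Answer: -13830180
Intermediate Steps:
b(S, g) = 35*S (b(S, g) = (S*7)*5 = (7*S)*5 = 35*S)
(8995 + b(-205, -166))*(-22409 + 14810) = (8995 + 35*(-205))*(-22409 + 14810) = (8995 - 7175)*(-7599) = 1820*(-7599) = -13830180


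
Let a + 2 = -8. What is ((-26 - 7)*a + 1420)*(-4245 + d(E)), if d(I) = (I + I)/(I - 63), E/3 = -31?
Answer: -96546625/13 ≈ -7.4267e+6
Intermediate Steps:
a = -10 (a = -2 - 8 = -10)
E = -93 (E = 3*(-31) = -93)
d(I) = 2*I/(-63 + I) (d(I) = (2*I)/(-63 + I) = 2*I/(-63 + I))
((-26 - 7)*a + 1420)*(-4245 + d(E)) = ((-26 - 7)*(-10) + 1420)*(-4245 + 2*(-93)/(-63 - 93)) = (-33*(-10) + 1420)*(-4245 + 2*(-93)/(-156)) = (330 + 1420)*(-4245 + 2*(-93)*(-1/156)) = 1750*(-4245 + 31/26) = 1750*(-110339/26) = -96546625/13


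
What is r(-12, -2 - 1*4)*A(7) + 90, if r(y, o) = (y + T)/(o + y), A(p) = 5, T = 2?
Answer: 835/9 ≈ 92.778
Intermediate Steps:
r(y, o) = (2 + y)/(o + y) (r(y, o) = (y + 2)/(o + y) = (2 + y)/(o + y))
r(-12, -2 - 1*4)*A(7) + 90 = ((2 - 12)/((-2 - 1*4) - 12))*5 + 90 = (-10/((-2 - 4) - 12))*5 + 90 = (-10/(-6 - 12))*5 + 90 = (-10/(-18))*5 + 90 = -1/18*(-10)*5 + 90 = (5/9)*5 + 90 = 25/9 + 90 = 835/9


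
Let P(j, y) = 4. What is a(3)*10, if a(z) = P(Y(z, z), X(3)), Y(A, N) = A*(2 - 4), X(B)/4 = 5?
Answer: 40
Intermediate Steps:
X(B) = 20 (X(B) = 4*5 = 20)
Y(A, N) = -2*A (Y(A, N) = A*(-2) = -2*A)
a(z) = 4
a(3)*10 = 4*10 = 40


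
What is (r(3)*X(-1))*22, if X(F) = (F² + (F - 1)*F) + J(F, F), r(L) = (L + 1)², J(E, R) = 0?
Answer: 1056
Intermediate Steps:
r(L) = (1 + L)²
X(F) = F² + F*(-1 + F) (X(F) = (F² + (F - 1)*F) + 0 = (F² + (-1 + F)*F) + 0 = (F² + F*(-1 + F)) + 0 = F² + F*(-1 + F))
(r(3)*X(-1))*22 = ((1 + 3)²*(-(-1 + 2*(-1))))*22 = (4²*(-(-1 - 2)))*22 = (16*(-1*(-3)))*22 = (16*3)*22 = 48*22 = 1056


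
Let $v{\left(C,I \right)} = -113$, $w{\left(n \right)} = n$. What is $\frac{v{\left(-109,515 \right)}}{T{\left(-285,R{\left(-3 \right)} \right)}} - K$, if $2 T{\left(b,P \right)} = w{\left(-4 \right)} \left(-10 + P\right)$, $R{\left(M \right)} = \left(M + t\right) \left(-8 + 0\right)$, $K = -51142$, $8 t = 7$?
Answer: $\frac{716101}{14} \approx 51150.0$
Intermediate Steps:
$t = \frac{7}{8}$ ($t = \frac{1}{8} \cdot 7 = \frac{7}{8} \approx 0.875$)
$R{\left(M \right)} = -7 - 8 M$ ($R{\left(M \right)} = \left(M + \frac{7}{8}\right) \left(-8 + 0\right) = \left(\frac{7}{8} + M\right) \left(-8\right) = -7 - 8 M$)
$T{\left(b,P \right)} = 20 - 2 P$ ($T{\left(b,P \right)} = \frac{\left(-4\right) \left(-10 + P\right)}{2} = \frac{40 - 4 P}{2} = 20 - 2 P$)
$\frac{v{\left(-109,515 \right)}}{T{\left(-285,R{\left(-3 \right)} \right)}} - K = - \frac{113}{20 - 2 \left(-7 - -24\right)} - -51142 = - \frac{113}{20 - 2 \left(-7 + 24\right)} + 51142 = - \frac{113}{20 - 34} + 51142 = - \frac{113}{-14} + 51142 = \left(-113\right) \left(- \frac{1}{14}\right) + 51142 = \frac{113}{14} + 51142 = \frac{716101}{14}$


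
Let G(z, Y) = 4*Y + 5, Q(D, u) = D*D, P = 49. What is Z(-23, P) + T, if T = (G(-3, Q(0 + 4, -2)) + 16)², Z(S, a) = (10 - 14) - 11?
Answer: 7210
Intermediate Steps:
Q(D, u) = D²
Z(S, a) = -15 (Z(S, a) = -4 - 11 = -15)
G(z, Y) = 5 + 4*Y
T = 7225 (T = ((5 + 4*(0 + 4)²) + 16)² = ((5 + 4*4²) + 16)² = ((5 + 4*16) + 16)² = ((5 + 64) + 16)² = (69 + 16)² = 85² = 7225)
Z(-23, P) + T = -15 + 7225 = 7210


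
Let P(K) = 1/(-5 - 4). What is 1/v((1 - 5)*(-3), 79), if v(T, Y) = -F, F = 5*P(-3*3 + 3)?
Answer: 9/5 ≈ 1.8000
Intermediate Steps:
P(K) = -1/9 (P(K) = 1/(-9) = -1/9)
F = -5/9 (F = 5*(-1/9) = -5/9 ≈ -0.55556)
v(T, Y) = 5/9 (v(T, Y) = -1*(-5/9) = 5/9)
1/v((1 - 5)*(-3), 79) = 1/(5/9) = 9/5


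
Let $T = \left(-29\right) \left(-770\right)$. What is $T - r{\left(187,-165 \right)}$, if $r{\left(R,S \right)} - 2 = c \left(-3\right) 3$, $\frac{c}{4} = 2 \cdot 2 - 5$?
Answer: $22292$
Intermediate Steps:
$c = -4$ ($c = 4 \left(2 \cdot 2 - 5\right) = 4 \left(4 - 5\right) = 4 \left(-1\right) = -4$)
$r{\left(R,S \right)} = 38$ ($r{\left(R,S \right)} = 2 + \left(-4\right) \left(-3\right) 3 = 2 + 12 \cdot 3 = 2 + 36 = 38$)
$T = 22330$
$T - r{\left(187,-165 \right)} = 22330 - 38 = 22292$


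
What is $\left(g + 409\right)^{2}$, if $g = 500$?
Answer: $826281$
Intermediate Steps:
$\left(g + 409\right)^{2} = \left(500 + 409\right)^{2} = 909^{2} = 826281$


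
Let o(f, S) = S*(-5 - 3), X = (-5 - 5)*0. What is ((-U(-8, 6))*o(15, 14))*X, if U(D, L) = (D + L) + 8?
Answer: 0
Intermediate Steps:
U(D, L) = 8 + D + L
X = 0 (X = -10*0 = 0)
o(f, S) = -8*S (o(f, S) = S*(-8) = -8*S)
((-U(-8, 6))*o(15, 14))*X = ((-(8 - 8 + 6))*(-8*14))*0 = (-1*6*(-112))*0 = -6*(-112)*0 = 672*0 = 0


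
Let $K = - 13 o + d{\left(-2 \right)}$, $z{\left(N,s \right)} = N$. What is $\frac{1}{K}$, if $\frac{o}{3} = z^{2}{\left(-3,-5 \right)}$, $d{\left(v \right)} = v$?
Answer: $- \frac{1}{353} \approx -0.0028329$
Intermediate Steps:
$o = 27$ ($o = 3 \left(-3\right)^{2} = 3 \cdot 9 = 27$)
$K = -353$ ($K = \left(-13\right) 27 - 2 = -351 - 2 = -353$)
$\frac{1}{K} = \frac{1}{-353} = - \frac{1}{353}$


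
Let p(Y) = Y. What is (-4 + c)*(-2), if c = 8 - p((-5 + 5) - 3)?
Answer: -14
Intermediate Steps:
c = 11 (c = 8 - ((-5 + 5) - 3) = 8 - (0 - 3) = 8 - 1*(-3) = 8 + 3 = 11)
(-4 + c)*(-2) = (-4 + 11)*(-2) = 7*(-2) = -14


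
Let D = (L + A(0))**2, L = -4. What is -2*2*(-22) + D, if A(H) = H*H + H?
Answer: 104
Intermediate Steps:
A(H) = H + H**2 (A(H) = H**2 + H = H + H**2)
D = 16 (D = (-4 + 0*(1 + 0))**2 = (-4 + 0*1)**2 = (-4 + 0)**2 = (-4)**2 = 16)
-2*2*(-22) + D = -2*2*(-22) + 16 = -4*(-22) + 16 = 88 + 16 = 104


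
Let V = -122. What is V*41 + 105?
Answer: -4897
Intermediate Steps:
V*41 + 105 = -122*41 + 105 = -5002 + 105 = -4897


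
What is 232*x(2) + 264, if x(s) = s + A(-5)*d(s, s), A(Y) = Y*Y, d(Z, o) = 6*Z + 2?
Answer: 81928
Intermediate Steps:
d(Z, o) = 2 + 6*Z
A(Y) = Y²
x(s) = 50 + 151*s (x(s) = s + (-5)²*(2 + 6*s) = s + 25*(2 + 6*s) = s + (50 + 150*s) = 50 + 151*s)
232*x(2) + 264 = 232*(50 + 151*2) + 264 = 232*(50 + 302) + 264 = 232*352 + 264 = 81664 + 264 = 81928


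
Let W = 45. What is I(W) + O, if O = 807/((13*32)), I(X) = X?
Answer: 19527/416 ≈ 46.940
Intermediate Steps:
O = 807/416 ≈ 1.9399
I(W) + O = 45 + 807/416 = 19527/416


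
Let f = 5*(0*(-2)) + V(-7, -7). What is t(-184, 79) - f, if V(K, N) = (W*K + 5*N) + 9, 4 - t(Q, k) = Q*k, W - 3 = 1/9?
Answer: 131290/9 ≈ 14588.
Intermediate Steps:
W = 28/9 (W = 3 + 1/9 = 3 + ⅑ = 28/9 ≈ 3.1111)
t(Q, k) = 4 - Q*k
V(K, N) = 9 + 5*N + 28*K/9 (V(K, N) = (28*K/9 + 5*N) + 9 = (5*N + 28*K/9) + 9 = 9 + 5*N + 28*K/9)
f = -430/9 (f = 5*(0*(-2)) + (9 + 5*(-7) + (28/9)*(-7)) = 5*0 + (9 - 35 - 196/9) = 0 - 430/9 = -430/9 ≈ -47.778)
t(-184, 79) - f = (4 - 1*(-184)*79) - 1*(-430/9) = (4 + 14536) + 430/9 = 14540 + 430/9 = 131290/9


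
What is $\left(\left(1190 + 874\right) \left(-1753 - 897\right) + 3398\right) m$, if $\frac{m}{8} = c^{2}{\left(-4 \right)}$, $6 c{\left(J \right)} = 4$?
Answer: $- \frac{174918464}{9} \approx -1.9435 \cdot 10^{7}$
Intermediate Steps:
$c{\left(J \right)} = \frac{2}{3}$ ($c{\left(J \right)} = \frac{1}{6} \cdot 4 = \frac{2}{3}$)
$m = \frac{32}{9}$ ($m = 8 \left(\frac{2}{3}\right)^{2} = 8 \cdot \frac{4}{9} = \frac{32}{9} \approx 3.5556$)
$\left(\left(1190 + 874\right) \left(-1753 - 897\right) + 3398\right) m = \left(\left(1190 + 874\right) \left(-1753 - 897\right) + 3398\right) \frac{32}{9} = \left(2064 \left(-2650\right) + 3398\right) \frac{32}{9} = \left(-5469600 + 3398\right) \frac{32}{9} = \left(-5466202\right) \frac{32}{9} = - \frac{174918464}{9}$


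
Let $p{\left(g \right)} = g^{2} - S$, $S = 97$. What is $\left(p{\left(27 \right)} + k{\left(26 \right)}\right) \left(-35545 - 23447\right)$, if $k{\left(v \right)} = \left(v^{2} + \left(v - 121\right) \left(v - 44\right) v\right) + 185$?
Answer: $-2710859376$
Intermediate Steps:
$p{\left(g \right)} = -97 + g^{2}$ ($p{\left(g \right)} = g^{2} - 97 = -97 + g^{2}$)
$k{\left(v \right)} = 185 + v^{2} + v \left(-121 + v\right) \left(-44 + v\right)$ ($k{\left(v \right)} = \left(v^{2} + \left(-121 + v\right) \left(-44 + v\right) v\right) + 185 = \left(v^{2} + v \left(-121 + v\right) \left(-44 + v\right)\right) + 185 = 185 + v^{2} + v \left(-121 + v\right) \left(-44 + v\right)$)
$\left(p{\left(27 \right)} + k{\left(26 \right)}\right) \left(-35545 - 23447\right) = \left(\left(-97 + 27^{2}\right) + \left(185 + 26^{3} - 164 \cdot 26^{2} + 5324 \cdot 26\right)\right) \left(-35545 - 23447\right) = \left(\left(-97 + 729\right) + \left(185 + 17576 - 110864 + 138424\right)\right) \left(-58992\right) = \left(632 + \left(185 + 17576 - 110864 + 138424\right)\right) \left(-58992\right) = \left(632 + 45321\right) \left(-58992\right) = 45953 \left(-58992\right) = -2710859376$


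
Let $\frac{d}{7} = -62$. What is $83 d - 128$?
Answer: $-36150$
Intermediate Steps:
$d = -434$ ($d = 7 \left(-62\right) = -434$)
$83 d - 128 = 83 \left(-434\right) - 128 = -36022 - 128 = -36150$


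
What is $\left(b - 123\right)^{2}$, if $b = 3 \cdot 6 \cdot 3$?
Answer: $4761$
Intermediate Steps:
$b = 54$ ($b = 18 \cdot 3 = 54$)
$\left(b - 123\right)^{2} = \left(54 - 123\right)^{2} = \left(-69\right)^{2} = 4761$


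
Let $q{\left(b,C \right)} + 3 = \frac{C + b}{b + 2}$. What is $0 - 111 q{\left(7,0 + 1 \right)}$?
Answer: $\frac{703}{3} \approx 234.33$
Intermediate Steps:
$q{\left(b,C \right)} = -3 + \frac{C + b}{2 + b}$ ($q{\left(b,C \right)} = -3 + \frac{C + b}{b + 2} = -3 + \frac{C + b}{2 + b}$)
$0 - 111 q{\left(7,0 + 1 \right)} = 0 - 111 \frac{-6 + \left(0 + 1\right) - 14}{2 + 7} = 0 - 111 \frac{-6 + 1 - 14}{9} = 0 - 111 \cdot \frac{1}{9} \left(-19\right) = 0 - - \frac{703}{3} = 0 + \frac{703}{3} = \frac{703}{3}$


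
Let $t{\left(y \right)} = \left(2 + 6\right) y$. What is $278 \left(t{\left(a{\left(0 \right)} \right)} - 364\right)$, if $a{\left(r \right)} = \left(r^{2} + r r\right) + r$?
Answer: $-101192$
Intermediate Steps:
$a{\left(r \right)} = r + 2 r^{2}$ ($a{\left(r \right)} = \left(r^{2} + r^{2}\right) + r = 2 r^{2} + r = r + 2 r^{2}$)
$t{\left(y \right)} = 8 y$
$278 \left(t{\left(a{\left(0 \right)} \right)} - 364\right) = 278 \left(8 \cdot 0 \left(1 + 2 \cdot 0\right) - 364\right) = 278 \left(8 \cdot 0 \left(1 + 0\right) - 364\right) = 278 \left(8 \cdot 0 \cdot 1 - 364\right) = 278 \left(8 \cdot 0 - 364\right) = 278 \left(0 - 364\right) = 278 \left(-364\right) = -101192$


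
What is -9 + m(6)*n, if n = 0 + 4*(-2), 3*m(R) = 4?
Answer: -59/3 ≈ -19.667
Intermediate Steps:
m(R) = 4/3 (m(R) = (⅓)*4 = 4/3)
n = -8 (n = 0 - 8 = -8)
-9 + m(6)*n = -9 + (4/3)*(-8) = -9 - 32/3 = -59/3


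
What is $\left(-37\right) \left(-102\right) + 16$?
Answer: $3790$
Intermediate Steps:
$\left(-37\right) \left(-102\right) + 16 = 3774 + 16 = 3790$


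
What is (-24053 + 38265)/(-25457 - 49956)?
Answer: -14212/75413 ≈ -0.18846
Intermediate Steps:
(-24053 + 38265)/(-25457 - 49956) = 14212/(-75413) = 14212*(-1/75413) = -14212/75413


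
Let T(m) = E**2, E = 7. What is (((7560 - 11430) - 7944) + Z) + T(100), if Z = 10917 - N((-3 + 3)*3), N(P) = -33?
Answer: -815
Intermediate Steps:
T(m) = 49 (T(m) = 7**2 = 49)
Z = 10950 (Z = 10917 - 1*(-33) = 10917 + 33 = 10950)
(((7560 - 11430) - 7944) + Z) + T(100) = (((7560 - 11430) - 7944) + 10950) + 49 = ((-3870 - 7944) + 10950) + 49 = (-11814 + 10950) + 49 = -864 + 49 = -815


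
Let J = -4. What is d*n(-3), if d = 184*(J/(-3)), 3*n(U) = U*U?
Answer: 736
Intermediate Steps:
n(U) = U²/3 (n(U) = (U*U)/3 = U²/3)
d = 736/3 (d = 184*(-4/(-3)) = 184*(-4*(-⅓)) = 184*(4/3) = 736/3 ≈ 245.33)
d*n(-3) = 736*((⅓)*(-3)²)/3 = 736*((⅓)*9)/3 = (736/3)*3 = 736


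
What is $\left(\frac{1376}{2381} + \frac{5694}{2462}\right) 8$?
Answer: $\frac{67780504}{2931011} \approx 23.125$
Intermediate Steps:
$\left(\frac{1376}{2381} + \frac{5694}{2462}\right) 8 = \left(1376 \cdot \frac{1}{2381} + 5694 \cdot \frac{1}{2462}\right) 8 = \left(\frac{1376}{2381} + \frac{2847}{1231}\right) 8 = \frac{8472563}{2931011} \cdot 8 = \frac{67780504}{2931011}$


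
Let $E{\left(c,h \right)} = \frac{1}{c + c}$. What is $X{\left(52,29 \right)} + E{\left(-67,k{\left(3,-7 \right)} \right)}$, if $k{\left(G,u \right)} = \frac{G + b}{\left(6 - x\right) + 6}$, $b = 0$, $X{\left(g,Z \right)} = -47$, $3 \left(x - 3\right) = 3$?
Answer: $- \frac{6299}{134} \approx -47.007$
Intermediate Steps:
$x = 4$ ($x = 3 + \frac{1}{3} \cdot 3 = 3 + 1 = 4$)
$k{\left(G,u \right)} = \frac{G}{8}$ ($k{\left(G,u \right)} = \frac{G + 0}{\left(6 - 4\right) + 6} = \frac{G}{\left(6 - 4\right) + 6} = \frac{G}{2 + 6} = \frac{G}{8}$)
$E{\left(c,h \right)} = \frac{1}{2 c}$
$X{\left(52,29 \right)} + E{\left(-67,k{\left(3,-7 \right)} \right)} = -47 + \frac{1}{2 \left(-67\right)} = -47 + \frac{1}{2} \left(- \frac{1}{67}\right) = -47 - \frac{1}{134} = - \frac{6299}{134}$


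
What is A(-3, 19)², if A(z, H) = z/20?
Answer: 9/400 ≈ 0.022500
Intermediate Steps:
A(z, H) = z/20 (A(z, H) = z*(1/20) = z/20)
A(-3, 19)² = ((1/20)*(-3))² = (-3/20)² = 9/400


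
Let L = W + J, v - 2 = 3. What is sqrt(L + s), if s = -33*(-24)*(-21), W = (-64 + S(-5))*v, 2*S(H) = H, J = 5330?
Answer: I*sqrt(46538)/2 ≈ 107.86*I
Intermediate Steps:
S(H) = H/2
v = 5 (v = 2 + 3 = 5)
W = -665/2 (W = (-64 + (1/2)*(-5))*5 = (-64 - 5/2)*5 = -133/2*5 = -665/2 ≈ -332.50)
s = -16632 (s = 792*(-21) = -16632)
L = 9995/2 (L = -665/2 + 5330 = 9995/2 ≈ 4997.5)
sqrt(L + s) = sqrt(9995/2 - 16632) = sqrt(-23269/2) = I*sqrt(46538)/2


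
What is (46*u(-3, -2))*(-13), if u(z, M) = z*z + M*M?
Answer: -7774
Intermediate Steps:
u(z, M) = M² + z² (u(z, M) = z² + M² = M² + z²)
(46*u(-3, -2))*(-13) = (46*((-2)² + (-3)²))*(-13) = (46*(4 + 9))*(-13) = (46*13)*(-13) = 598*(-13) = -7774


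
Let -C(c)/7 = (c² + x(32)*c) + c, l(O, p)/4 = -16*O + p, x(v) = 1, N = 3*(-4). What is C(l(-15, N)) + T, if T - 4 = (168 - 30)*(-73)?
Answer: -5845046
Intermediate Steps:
N = -12
T = -10070 (T = 4 + (168 - 30)*(-73) = 4 + 138*(-73) = 4 - 10074 = -10070)
l(O, p) = -64*O + 4*p (l(O, p) = 4*(-16*O + p) = 4*(p - 16*O) = -64*O + 4*p)
C(c) = -14*c - 7*c² (C(c) = -7*((c² + 1*c) + c) = -7*((c² + c) + c) = -7*((c + c²) + c) = -7*(c² + 2*c) = -14*c - 7*c²)
C(l(-15, N)) + T = -7*(-64*(-15) + 4*(-12))*(2 + (-64*(-15) + 4*(-12))) - 10070 = -7*(960 - 48)*(2 + (960 - 48)) - 10070 = -7*912*(2 + 912) - 10070 = -7*912*914 - 10070 = -5834976 - 10070 = -5845046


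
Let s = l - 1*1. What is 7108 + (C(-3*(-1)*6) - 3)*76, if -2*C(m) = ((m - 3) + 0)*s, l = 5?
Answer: 4600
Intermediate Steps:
s = 4 (s = 5 - 1*1 = 5 - 1 = 4)
C(m) = 6 - 2*m (C(m) = -((m - 3) + 0)*4/2 = -((-3 + m) + 0)*4/2 = -(-3 + m)*4/2 = -(-12 + 4*m)/2 = 6 - 2*m)
7108 + (C(-3*(-1)*6) - 3)*76 = 7108 + ((6 - 2*(-3*(-1))*6) - 3)*76 = 7108 + ((6 - 6*6) - 3)*76 = 7108 + ((6 - 2*18) - 3)*76 = 7108 + ((6 - 36) - 3)*76 = 7108 + (-30 - 3)*76 = 7108 - 33*76 = 7108 - 2508 = 4600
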